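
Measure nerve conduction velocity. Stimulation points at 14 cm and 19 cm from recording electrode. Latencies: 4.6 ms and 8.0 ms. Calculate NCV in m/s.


Distance = (19 - 14) / 100 = 0.05 m
dt = (8.0 - 4.6) / 1000 = 0.0034 s
NCV = dist / dt = 14.71 m/s


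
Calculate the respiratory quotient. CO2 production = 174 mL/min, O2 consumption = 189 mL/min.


RQ = VCO2 / VO2
RQ = 174 / 189
RQ = 0.9206


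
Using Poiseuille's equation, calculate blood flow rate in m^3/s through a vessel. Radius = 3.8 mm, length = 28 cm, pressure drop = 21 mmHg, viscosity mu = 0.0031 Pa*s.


Q = pi*r^4*dP / (8*mu*L)
r = 0.0038 m, L = 0.28 m
dP = 21 mmHg = 2799.762 Pa
Q = 2.6412e-04 m^3/s


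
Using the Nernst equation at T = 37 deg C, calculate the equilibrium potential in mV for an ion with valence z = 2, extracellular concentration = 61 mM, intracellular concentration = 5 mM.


E = (RT/(zF)) * ln(C_out/C_in)
T = 37 + 273.15 = 310.15 K
E = (8.314 * 310.15 / (2 * 96485)) * ln(61/5)
E = 33.43 mV


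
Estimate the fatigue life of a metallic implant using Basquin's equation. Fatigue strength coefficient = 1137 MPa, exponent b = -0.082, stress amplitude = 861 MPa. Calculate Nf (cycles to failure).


sigma_a = sigma_f' * (2Nf)^b
2Nf = (sigma_a/sigma_f')^(1/b)
2Nf = (861/1137)^(1/-0.082)
2Nf = 29.692732
Nf = 14.85


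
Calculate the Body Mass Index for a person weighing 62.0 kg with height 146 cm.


BMI = weight / height^2
height = 146 cm = 1.46 m
BMI = 62.0 / 1.46^2
BMI = 29.09 kg/m^2


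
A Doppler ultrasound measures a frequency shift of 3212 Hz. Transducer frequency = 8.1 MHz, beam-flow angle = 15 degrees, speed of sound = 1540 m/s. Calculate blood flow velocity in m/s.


v = fd * c / (2 * f0 * cos(theta))
v = 3212 * 1540 / (2 * 8.1000e+06 * cos(15))
v = 0.3161 m/s


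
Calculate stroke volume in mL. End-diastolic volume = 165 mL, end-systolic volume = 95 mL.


SV = EDV - ESV
SV = 165 - 95
SV = 70 mL


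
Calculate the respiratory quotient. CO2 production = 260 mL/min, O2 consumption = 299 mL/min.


RQ = VCO2 / VO2
RQ = 260 / 299
RQ = 0.8696


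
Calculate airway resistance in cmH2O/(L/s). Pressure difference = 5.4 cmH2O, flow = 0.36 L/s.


R = dP / flow
R = 5.4 / 0.36
R = 15 cmH2O/(L/s)


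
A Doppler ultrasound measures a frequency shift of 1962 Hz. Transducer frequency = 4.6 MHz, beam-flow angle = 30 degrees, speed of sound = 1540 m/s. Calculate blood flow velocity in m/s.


v = fd * c / (2 * f0 * cos(theta))
v = 1962 * 1540 / (2 * 4.6000e+06 * cos(30))
v = 0.3792 m/s


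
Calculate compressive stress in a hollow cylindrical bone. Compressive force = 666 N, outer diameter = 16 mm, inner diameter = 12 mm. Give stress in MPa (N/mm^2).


A = pi*(r_o^2 - r_i^2)
r_o = 8 mm, r_i = 6 mm
A = 87.9646 mm^2
sigma = F/A = 666 / 87.9646
sigma = 7.571 MPa


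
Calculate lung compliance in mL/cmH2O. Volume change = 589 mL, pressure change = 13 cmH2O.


C = dV / dP
C = 589 / 13
C = 45.31 mL/cmH2O


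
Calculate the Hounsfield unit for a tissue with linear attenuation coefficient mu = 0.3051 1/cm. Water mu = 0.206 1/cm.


HU = ((mu_tissue - mu_water) / mu_water) * 1000
HU = ((0.3051 - 0.206) / 0.206) * 1000
HU = 481.1


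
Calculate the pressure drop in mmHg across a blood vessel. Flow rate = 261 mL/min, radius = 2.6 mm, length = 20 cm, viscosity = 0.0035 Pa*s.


dP = 8*mu*L*Q / (pi*r^4)
Q = 261 mL/min = 4.35e-06 m^3/s
dP = 169.681 Pa = 169.681 / 133.322 mmHg = 1.273 mmHg


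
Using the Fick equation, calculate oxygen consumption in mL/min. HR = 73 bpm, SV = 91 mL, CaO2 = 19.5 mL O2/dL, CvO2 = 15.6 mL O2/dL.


CO = HR*SV = 73*91/1000 = 6.643 L/min
a-v O2 diff = 19.5 - 15.6 = 3.9 mL/dL
VO2 = CO * (CaO2-CvO2) * 10 dL/L
VO2 = 6.643 * 3.9 * 10
VO2 = 259.1 mL/min


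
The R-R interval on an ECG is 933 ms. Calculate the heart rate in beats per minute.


HR = 60 / RR_interval(s)
RR = 933 ms = 0.933 s
HR = 60 / 0.933 = 64.31 bpm


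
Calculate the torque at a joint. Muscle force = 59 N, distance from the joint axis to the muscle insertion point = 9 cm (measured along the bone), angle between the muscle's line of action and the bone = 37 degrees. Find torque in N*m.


Torque = F * d * sin(theta)   (moment arm = d*sin(theta))
d = 9 cm = 0.09 m
Torque = 59 * 0.09 * sin(37)
Torque = 3.196 N*m


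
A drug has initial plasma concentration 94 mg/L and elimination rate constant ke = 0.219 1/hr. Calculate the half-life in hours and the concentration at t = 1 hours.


t_half = ln(2) / ke = 0.693147 / 0.219 = 3.165 hr
C(t) = C0 * exp(-ke*t) = 94 * exp(-0.219*1)
C(1) = 75.51 mg/L


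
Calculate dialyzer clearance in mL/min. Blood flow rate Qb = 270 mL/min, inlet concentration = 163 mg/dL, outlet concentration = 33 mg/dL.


K = Qb * (Cb_in - Cb_out) / Cb_in
K = 270 * (163 - 33) / 163
K = 215.3 mL/min


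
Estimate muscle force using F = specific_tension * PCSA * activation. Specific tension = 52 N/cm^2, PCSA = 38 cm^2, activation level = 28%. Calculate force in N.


F = sigma * PCSA * activation
F = 52 * 38 * 0.28
F = 553.3 N


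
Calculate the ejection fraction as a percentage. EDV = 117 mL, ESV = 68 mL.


SV = EDV - ESV = 117 - 68 = 49 mL
EF = SV/EDV * 100 = 49/117 * 100
EF = 41.88%


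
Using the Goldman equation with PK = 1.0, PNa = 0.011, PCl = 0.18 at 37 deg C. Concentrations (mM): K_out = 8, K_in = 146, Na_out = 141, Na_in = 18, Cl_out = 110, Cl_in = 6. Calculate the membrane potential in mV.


Vm = (RT/F)*ln((PK*Ko + PNa*Nao + PCl*Cli)/(PK*Ki + PNa*Nai + PCl*Clo))
Numer = 10.631, Denom = 165.998
Vm = -73.45 mV


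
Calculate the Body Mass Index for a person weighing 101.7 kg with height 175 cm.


BMI = weight / height^2
height = 175 cm = 1.75 m
BMI = 101.7 / 1.75^2
BMI = 33.21 kg/m^2


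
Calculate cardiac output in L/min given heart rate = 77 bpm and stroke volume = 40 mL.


CO = HR * SV
CO = 77 * 40 / 1000
CO = 3.08 L/min


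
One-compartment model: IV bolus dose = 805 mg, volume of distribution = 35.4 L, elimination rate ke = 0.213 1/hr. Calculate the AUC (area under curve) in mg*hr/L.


C0 = Dose/Vd = 805/35.4 = 22.7401 mg/L
AUC = C0/ke = 22.7401/0.213
AUC = 106.8 mg*hr/L


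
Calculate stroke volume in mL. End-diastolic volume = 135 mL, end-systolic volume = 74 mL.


SV = EDV - ESV
SV = 135 - 74
SV = 61 mL


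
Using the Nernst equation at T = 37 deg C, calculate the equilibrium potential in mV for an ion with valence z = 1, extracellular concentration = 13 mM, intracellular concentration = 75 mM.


E = (RT/(zF)) * ln(C_out/C_in)
T = 37 + 273.15 = 310.15 K
E = (8.314 * 310.15 / (1 * 96485)) * ln(13/75)
E = -46.84 mV


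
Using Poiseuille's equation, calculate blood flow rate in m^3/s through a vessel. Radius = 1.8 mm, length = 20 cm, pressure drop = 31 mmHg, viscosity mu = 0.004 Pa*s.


Q = pi*r^4*dP / (8*mu*L)
r = 0.0018 m, L = 0.2 m
dP = 31 mmHg = 4132.982 Pa
Q = 2.1297e-05 m^3/s


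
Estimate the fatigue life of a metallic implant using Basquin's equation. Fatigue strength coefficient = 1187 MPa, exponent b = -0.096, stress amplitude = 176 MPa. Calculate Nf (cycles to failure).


sigma_a = sigma_f' * (2Nf)^b
2Nf = (sigma_a/sigma_f')^(1/b)
2Nf = (176/1187)^(1/-0.096)
2Nf = 4.3129196e+08
Nf = 2.1565e+08


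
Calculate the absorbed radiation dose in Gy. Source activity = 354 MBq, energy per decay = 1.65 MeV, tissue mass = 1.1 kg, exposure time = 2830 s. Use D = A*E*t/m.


A = 354 MBq = 3.5400e+08 Bq
E = 1.65 MeV = 2.6433e-13 J
D = A*E*t/m = 3.5400e+08*2.6433e-13*2830/1.1
D = 0.2407 Gy


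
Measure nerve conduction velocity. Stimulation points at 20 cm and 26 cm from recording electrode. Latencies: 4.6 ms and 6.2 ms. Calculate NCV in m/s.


Distance = (26 - 20) / 100 = 0.06 m
dt = (6.2 - 4.6) / 1000 = 0.0016 s
NCV = dist / dt = 37.5 m/s


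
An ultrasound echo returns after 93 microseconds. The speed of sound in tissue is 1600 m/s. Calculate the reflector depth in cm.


depth = c * t / 2
t = 93 us = 9.3000e-05 s
depth = 1600 * 9.3000e-05 / 2
depth = 0.0744 m = 7.44 cm


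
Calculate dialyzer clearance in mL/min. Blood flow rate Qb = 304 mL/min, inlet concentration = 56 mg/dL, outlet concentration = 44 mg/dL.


K = Qb * (Cb_in - Cb_out) / Cb_in
K = 304 * (56 - 44) / 56
K = 65.14 mL/min


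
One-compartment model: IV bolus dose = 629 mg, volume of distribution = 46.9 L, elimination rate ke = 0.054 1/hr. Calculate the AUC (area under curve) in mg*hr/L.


C0 = Dose/Vd = 629/46.9 = 13.4115 mg/L
AUC = C0/ke = 13.4115/0.054
AUC = 248.4 mg*hr/L


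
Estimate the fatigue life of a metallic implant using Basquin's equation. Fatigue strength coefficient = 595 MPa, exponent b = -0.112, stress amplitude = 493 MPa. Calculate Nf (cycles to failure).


sigma_a = sigma_f' * (2Nf)^b
2Nf = (sigma_a/sigma_f')^(1/b)
2Nf = (493/595)^(1/-0.112)
2Nf = 5.3603956
Nf = 2.68


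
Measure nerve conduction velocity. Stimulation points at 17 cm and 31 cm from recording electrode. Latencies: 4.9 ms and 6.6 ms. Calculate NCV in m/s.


Distance = (31 - 17) / 100 = 0.14 m
dt = (6.6 - 4.9) / 1000 = 0.0017 s
NCV = dist / dt = 82.35 m/s


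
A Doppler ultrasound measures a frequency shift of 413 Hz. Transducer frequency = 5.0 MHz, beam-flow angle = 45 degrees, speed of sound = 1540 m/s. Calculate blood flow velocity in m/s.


v = fd * c / (2 * f0 * cos(theta))
v = 413 * 1540 / (2 * 5.0000e+06 * cos(45))
v = 0.08995 m/s


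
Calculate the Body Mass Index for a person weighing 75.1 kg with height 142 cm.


BMI = weight / height^2
height = 142 cm = 1.42 m
BMI = 75.1 / 1.42^2
BMI = 37.24 kg/m^2


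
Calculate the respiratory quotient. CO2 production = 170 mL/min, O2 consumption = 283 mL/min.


RQ = VCO2 / VO2
RQ = 170 / 283
RQ = 0.6007


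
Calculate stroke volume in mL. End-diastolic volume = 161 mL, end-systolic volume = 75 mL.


SV = EDV - ESV
SV = 161 - 75
SV = 86 mL


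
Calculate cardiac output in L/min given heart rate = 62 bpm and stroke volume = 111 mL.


CO = HR * SV
CO = 62 * 111 / 1000
CO = 6.882 L/min


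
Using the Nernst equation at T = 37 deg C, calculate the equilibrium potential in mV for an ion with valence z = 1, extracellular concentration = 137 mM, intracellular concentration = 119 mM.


E = (RT/(zF)) * ln(C_out/C_in)
T = 37 + 273.15 = 310.15 K
E = (8.314 * 310.15 / (1 * 96485)) * ln(137/119)
E = 3.764 mV


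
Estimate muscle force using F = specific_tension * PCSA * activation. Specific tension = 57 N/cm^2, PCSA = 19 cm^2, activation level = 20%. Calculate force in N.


F = sigma * PCSA * activation
F = 57 * 19 * 0.2
F = 216.6 N


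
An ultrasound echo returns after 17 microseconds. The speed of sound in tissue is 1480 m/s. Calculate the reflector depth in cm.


depth = c * t / 2
t = 17 us = 1.7000e-05 s
depth = 1480 * 1.7000e-05 / 2
depth = 0.01258 m = 1.258 cm


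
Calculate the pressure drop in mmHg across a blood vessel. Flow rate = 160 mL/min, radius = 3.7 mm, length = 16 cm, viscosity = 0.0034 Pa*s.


dP = 8*mu*L*Q / (pi*r^4)
Q = 160 mL/min = 2.66667e-06 m^3/s
dP = 19.7107 Pa = 19.7107 / 133.322 mmHg = 0.1478 mmHg


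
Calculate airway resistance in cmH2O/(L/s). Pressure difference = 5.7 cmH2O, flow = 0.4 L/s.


R = dP / flow
R = 5.7 / 0.4
R = 14.25 cmH2O/(L/s)


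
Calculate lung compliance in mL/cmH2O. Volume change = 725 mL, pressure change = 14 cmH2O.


C = dV / dP
C = 725 / 14
C = 51.79 mL/cmH2O


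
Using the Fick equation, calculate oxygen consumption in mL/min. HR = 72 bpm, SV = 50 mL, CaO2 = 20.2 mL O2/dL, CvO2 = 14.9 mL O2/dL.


CO = HR*SV = 72*50/1000 = 3.6 L/min
a-v O2 diff = 20.2 - 14.9 = 5.3 mL/dL
VO2 = CO * (CaO2-CvO2) * 10 dL/L
VO2 = 3.6 * 5.3 * 10
VO2 = 190.8 mL/min


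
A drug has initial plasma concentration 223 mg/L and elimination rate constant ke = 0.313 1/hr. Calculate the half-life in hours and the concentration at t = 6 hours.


t_half = ln(2) / ke = 0.693147 / 0.313 = 2.215 hr
C(t) = C0 * exp(-ke*t) = 223 * exp(-0.313*6)
C(6) = 34.1 mg/L


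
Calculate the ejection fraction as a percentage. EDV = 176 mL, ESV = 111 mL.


SV = EDV - ESV = 176 - 111 = 65 mL
EF = SV/EDV * 100 = 65/176 * 100
EF = 36.93%


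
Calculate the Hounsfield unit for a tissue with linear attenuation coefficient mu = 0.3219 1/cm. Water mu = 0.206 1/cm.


HU = ((mu_tissue - mu_water) / mu_water) * 1000
HU = ((0.3219 - 0.206) / 0.206) * 1000
HU = 562.6


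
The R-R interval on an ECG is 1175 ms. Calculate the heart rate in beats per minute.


HR = 60 / RR_interval(s)
RR = 1175 ms = 1.175 s
HR = 60 / 1.175 = 51.06 bpm


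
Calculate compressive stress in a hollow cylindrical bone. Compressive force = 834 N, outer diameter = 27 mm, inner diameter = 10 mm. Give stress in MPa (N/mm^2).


A = pi*(r_o^2 - r_i^2)
r_o = 13.5 mm, r_i = 5 mm
A = 494.015 mm^2
sigma = F/A = 834 / 494.015
sigma = 1.688 MPa


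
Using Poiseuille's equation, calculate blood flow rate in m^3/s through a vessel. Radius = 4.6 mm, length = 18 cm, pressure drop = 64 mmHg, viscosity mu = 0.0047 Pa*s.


Q = pi*r^4*dP / (8*mu*L)
r = 0.0046 m, L = 0.18 m
dP = 64 mmHg = 8532.608 Pa
Q = 0.001773 m^3/s


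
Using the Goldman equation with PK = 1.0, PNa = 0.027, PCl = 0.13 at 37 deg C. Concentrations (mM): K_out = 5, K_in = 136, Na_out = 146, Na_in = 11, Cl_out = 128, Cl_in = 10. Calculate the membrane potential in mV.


Vm = (RT/F)*ln((PK*Ko + PNa*Nao + PCl*Cli)/(PK*Ki + PNa*Nai + PCl*Clo))
Numer = 10.242, Denom = 152.937
Vm = -72.25 mV


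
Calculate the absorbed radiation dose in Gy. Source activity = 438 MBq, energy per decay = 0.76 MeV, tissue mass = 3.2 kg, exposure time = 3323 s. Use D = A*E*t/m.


A = 438 MBq = 4.3800e+08 Bq
E = 0.76 MeV = 1.21752e-13 J
D = A*E*t/m = 4.3800e+08*1.21752e-13*3323/3.2
D = 0.05538 Gy


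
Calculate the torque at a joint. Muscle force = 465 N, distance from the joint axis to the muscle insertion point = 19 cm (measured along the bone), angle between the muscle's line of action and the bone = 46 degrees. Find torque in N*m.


Torque = F * d * sin(theta)   (moment arm = d*sin(theta))
d = 19 cm = 0.19 m
Torque = 465 * 0.19 * sin(46)
Torque = 63.55 N*m


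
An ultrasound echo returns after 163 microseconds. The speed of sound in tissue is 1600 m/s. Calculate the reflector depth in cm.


depth = c * t / 2
t = 163 us = 1.6300e-04 s
depth = 1600 * 1.6300e-04 / 2
depth = 0.1304 m = 13.04 cm


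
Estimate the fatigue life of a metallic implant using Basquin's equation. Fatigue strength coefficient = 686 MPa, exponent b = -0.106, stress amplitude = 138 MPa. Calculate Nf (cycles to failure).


sigma_a = sigma_f' * (2Nf)^b
2Nf = (sigma_a/sigma_f')^(1/b)
2Nf = (138/686)^(1/-0.106)
2Nf = 3717372.9
Nf = 1.8587e+06


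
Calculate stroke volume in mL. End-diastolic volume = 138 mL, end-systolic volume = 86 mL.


SV = EDV - ESV
SV = 138 - 86
SV = 52 mL


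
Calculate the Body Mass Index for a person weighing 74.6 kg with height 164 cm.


BMI = weight / height^2
height = 164 cm = 1.64 m
BMI = 74.6 / 1.64^2
BMI = 27.74 kg/m^2


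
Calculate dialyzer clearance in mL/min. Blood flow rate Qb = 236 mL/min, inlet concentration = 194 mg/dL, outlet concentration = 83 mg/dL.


K = Qb * (Cb_in - Cb_out) / Cb_in
K = 236 * (194 - 83) / 194
K = 135 mL/min


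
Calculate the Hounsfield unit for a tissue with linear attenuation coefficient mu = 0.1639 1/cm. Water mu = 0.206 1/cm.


HU = ((mu_tissue - mu_water) / mu_water) * 1000
HU = ((0.1639 - 0.206) / 0.206) * 1000
HU = -204.4


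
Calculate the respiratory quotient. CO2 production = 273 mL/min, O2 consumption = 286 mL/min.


RQ = VCO2 / VO2
RQ = 273 / 286
RQ = 0.9545


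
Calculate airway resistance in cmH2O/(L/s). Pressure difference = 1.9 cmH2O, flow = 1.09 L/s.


R = dP / flow
R = 1.9 / 1.09
R = 1.743 cmH2O/(L/s)


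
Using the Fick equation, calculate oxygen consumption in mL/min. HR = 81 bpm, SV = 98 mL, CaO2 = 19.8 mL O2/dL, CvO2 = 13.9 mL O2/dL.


CO = HR*SV = 81*98/1000 = 7.938 L/min
a-v O2 diff = 19.8 - 13.9 = 5.9 mL/dL
VO2 = CO * (CaO2-CvO2) * 10 dL/L
VO2 = 7.938 * 5.9 * 10
VO2 = 468.3 mL/min


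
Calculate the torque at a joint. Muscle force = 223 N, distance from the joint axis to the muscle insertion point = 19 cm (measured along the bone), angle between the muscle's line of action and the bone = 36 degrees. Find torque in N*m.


Torque = F * d * sin(theta)   (moment arm = d*sin(theta))
d = 19 cm = 0.19 m
Torque = 223 * 0.19 * sin(36)
Torque = 24.9 N*m


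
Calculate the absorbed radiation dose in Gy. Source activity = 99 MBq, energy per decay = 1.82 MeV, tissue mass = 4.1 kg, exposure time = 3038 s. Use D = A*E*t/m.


A = 99 MBq = 9.9000e+07 Bq
E = 1.82 MeV = 2.91564e-13 J
D = A*E*t/m = 9.9000e+07*2.91564e-13*3038/4.1
D = 0.02139 Gy


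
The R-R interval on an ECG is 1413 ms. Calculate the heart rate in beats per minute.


HR = 60 / RR_interval(s)
RR = 1413 ms = 1.413 s
HR = 60 / 1.413 = 42.46 bpm


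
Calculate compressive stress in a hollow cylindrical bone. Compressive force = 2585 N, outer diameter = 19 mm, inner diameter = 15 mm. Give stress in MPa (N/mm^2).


A = pi*(r_o^2 - r_i^2)
r_o = 9.5 mm, r_i = 7.5 mm
A = 106.814 mm^2
sigma = F/A = 2585 / 106.814
sigma = 24.2 MPa


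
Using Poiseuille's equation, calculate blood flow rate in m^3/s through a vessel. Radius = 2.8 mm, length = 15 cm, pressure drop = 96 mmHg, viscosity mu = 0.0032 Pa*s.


Q = pi*r^4*dP / (8*mu*L)
r = 0.0028 m, L = 0.15 m
dP = 96 mmHg = 12798.912 Pa
Q = 6.4361e-04 m^3/s


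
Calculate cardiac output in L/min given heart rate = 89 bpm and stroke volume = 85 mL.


CO = HR * SV
CO = 89 * 85 / 1000
CO = 7.565 L/min


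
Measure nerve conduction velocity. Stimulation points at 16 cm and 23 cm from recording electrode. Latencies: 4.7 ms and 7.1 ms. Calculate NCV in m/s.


Distance = (23 - 16) / 100 = 0.07 m
dt = (7.1 - 4.7) / 1000 = 0.0024 s
NCV = dist / dt = 29.17 m/s


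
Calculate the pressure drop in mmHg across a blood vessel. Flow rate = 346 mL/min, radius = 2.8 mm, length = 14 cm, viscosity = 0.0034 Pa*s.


dP = 8*mu*L*Q / (pi*r^4)
Q = 346 mL/min = 5.76667e-06 m^3/s
dP = 113.721 Pa = 113.721 / 133.322 mmHg = 0.853 mmHg


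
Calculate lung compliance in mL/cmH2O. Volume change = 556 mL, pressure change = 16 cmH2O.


C = dV / dP
C = 556 / 16
C = 34.75 mL/cmH2O


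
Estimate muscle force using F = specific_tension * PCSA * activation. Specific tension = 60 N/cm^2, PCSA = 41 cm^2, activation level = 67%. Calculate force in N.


F = sigma * PCSA * activation
F = 60 * 41 * 0.67
F = 1648 N


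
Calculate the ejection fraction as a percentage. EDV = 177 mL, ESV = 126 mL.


SV = EDV - ESV = 177 - 126 = 51 mL
EF = SV/EDV * 100 = 51/177 * 100
EF = 28.81%


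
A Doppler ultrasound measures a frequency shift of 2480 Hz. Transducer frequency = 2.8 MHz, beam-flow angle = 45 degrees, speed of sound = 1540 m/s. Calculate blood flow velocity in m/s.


v = fd * c / (2 * f0 * cos(theta))
v = 2480 * 1540 / (2 * 2.8000e+06 * cos(45))
v = 0.9645 m/s


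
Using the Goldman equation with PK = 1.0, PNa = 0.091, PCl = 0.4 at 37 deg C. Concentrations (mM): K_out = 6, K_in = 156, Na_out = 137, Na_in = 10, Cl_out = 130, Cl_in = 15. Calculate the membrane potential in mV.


Vm = (RT/F)*ln((PK*Ko + PNa*Nao + PCl*Cli)/(PK*Ki + PNa*Nai + PCl*Clo))
Numer = 24.467, Denom = 208.91
Vm = -57.31 mV


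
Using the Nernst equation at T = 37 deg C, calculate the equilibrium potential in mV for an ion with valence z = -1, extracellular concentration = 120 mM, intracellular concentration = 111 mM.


E = (RT/(zF)) * ln(C_out/C_in)
T = 37 + 273.15 = 310.15 K
E = (8.314 * 310.15 / (-1 * 96485)) * ln(120/111)
E = -2.084 mV


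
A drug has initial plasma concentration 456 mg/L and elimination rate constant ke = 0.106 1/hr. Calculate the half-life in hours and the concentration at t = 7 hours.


t_half = ln(2) / ke = 0.693147 / 0.106 = 6.539 hr
C(t) = C0 * exp(-ke*t) = 456 * exp(-0.106*7)
C(7) = 217.1 mg/L


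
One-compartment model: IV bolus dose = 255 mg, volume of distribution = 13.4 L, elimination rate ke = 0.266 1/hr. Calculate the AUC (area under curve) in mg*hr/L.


C0 = Dose/Vd = 255/13.4 = 19.0299 mg/L
AUC = C0/ke = 19.0299/0.266
AUC = 71.54 mg*hr/L


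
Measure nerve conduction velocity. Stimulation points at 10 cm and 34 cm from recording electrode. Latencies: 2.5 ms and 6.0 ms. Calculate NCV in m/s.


Distance = (34 - 10) / 100 = 0.24 m
dt = (6.0 - 2.5) / 1000 = 0.0035 s
NCV = dist / dt = 68.57 m/s


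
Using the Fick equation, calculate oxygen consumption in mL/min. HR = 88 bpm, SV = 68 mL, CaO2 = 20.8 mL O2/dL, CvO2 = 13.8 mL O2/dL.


CO = HR*SV = 88*68/1000 = 5.984 L/min
a-v O2 diff = 20.8 - 13.8 = 7 mL/dL
VO2 = CO * (CaO2-CvO2) * 10 dL/L
VO2 = 5.984 * 7 * 10
VO2 = 418.9 mL/min


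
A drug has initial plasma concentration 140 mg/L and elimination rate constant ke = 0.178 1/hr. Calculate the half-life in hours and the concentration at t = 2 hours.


t_half = ln(2) / ke = 0.693147 / 0.178 = 3.894 hr
C(t) = C0 * exp(-ke*t) = 140 * exp(-0.178*2)
C(2) = 98.07 mg/L


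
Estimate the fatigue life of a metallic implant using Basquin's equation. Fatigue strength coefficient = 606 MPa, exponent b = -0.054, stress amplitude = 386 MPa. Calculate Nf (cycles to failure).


sigma_a = sigma_f' * (2Nf)^b
2Nf = (sigma_a/sigma_f')^(1/b)
2Nf = (386/606)^(1/-0.054)
2Nf = 4241.3676
Nf = 2121


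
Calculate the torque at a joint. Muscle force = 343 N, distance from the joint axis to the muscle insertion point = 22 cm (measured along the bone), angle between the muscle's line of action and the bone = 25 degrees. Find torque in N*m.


Torque = F * d * sin(theta)   (moment arm = d*sin(theta))
d = 22 cm = 0.22 m
Torque = 343 * 0.22 * sin(25)
Torque = 31.89 N*m


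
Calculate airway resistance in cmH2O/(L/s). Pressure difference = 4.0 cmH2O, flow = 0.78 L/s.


R = dP / flow
R = 4.0 / 0.78
R = 5.128 cmH2O/(L/s)


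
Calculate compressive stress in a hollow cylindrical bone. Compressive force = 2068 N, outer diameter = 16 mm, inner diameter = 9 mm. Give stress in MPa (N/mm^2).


A = pi*(r_o^2 - r_i^2)
r_o = 8 mm, r_i = 4.5 mm
A = 137.445 mm^2
sigma = F/A = 2068 / 137.445
sigma = 15.05 MPa


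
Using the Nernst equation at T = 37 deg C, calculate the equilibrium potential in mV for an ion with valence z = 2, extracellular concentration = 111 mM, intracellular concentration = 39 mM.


E = (RT/(zF)) * ln(C_out/C_in)
T = 37 + 273.15 = 310.15 K
E = (8.314 * 310.15 / (2 * 96485)) * ln(111/39)
E = 13.98 mV


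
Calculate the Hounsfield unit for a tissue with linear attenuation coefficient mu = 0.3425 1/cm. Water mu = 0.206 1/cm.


HU = ((mu_tissue - mu_water) / mu_water) * 1000
HU = ((0.3425 - 0.206) / 0.206) * 1000
HU = 662.6


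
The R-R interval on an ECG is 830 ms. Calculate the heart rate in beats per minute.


HR = 60 / RR_interval(s)
RR = 830 ms = 0.83 s
HR = 60 / 0.83 = 72.29 bpm


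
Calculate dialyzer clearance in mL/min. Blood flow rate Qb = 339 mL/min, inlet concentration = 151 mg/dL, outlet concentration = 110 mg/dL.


K = Qb * (Cb_in - Cb_out) / Cb_in
K = 339 * (151 - 110) / 151
K = 92.05 mL/min


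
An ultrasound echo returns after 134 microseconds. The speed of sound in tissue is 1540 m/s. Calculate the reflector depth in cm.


depth = c * t / 2
t = 134 us = 1.3400e-04 s
depth = 1540 * 1.3400e-04 / 2
depth = 0.10318 m = 10.318 cm


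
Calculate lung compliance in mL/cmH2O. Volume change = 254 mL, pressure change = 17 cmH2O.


C = dV / dP
C = 254 / 17
C = 14.94 mL/cmH2O


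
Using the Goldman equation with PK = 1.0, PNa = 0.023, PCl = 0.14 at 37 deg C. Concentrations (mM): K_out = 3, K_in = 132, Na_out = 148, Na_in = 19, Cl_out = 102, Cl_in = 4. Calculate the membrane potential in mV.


Vm = (RT/F)*ln((PK*Ko + PNa*Nao + PCl*Cli)/(PK*Ki + PNa*Nai + PCl*Clo))
Numer = 6.964, Denom = 146.717
Vm = -81.45 mV


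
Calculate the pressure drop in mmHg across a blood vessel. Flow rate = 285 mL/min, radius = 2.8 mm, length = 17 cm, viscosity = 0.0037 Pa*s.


dP = 8*mu*L*Q / (pi*r^4)
Q = 285 mL/min = 4.75e-06 m^3/s
dP = 123.781 Pa = 123.781 / 133.322 mmHg = 0.9284 mmHg


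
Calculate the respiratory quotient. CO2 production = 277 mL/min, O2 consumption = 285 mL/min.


RQ = VCO2 / VO2
RQ = 277 / 285
RQ = 0.9719


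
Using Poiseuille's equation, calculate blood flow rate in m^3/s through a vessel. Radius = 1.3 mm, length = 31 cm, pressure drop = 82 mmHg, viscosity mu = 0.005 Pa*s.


Q = pi*r^4*dP / (8*mu*L)
r = 0.0013 m, L = 0.31 m
dP = 82 mmHg = 10932.404 Pa
Q = 7.9107e-06 m^3/s


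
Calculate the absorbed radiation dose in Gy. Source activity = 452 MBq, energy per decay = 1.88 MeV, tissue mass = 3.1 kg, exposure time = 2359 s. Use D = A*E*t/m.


A = 452 MBq = 4.5200e+08 Bq
E = 1.88 MeV = 3.01176e-13 J
D = A*E*t/m = 4.5200e+08*3.01176e-13*2359/3.1
D = 0.1036 Gy


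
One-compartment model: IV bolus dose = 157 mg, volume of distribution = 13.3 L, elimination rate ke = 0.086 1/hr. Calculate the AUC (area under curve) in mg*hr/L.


C0 = Dose/Vd = 157/13.3 = 11.8045 mg/L
AUC = C0/ke = 11.8045/0.086
AUC = 137.3 mg*hr/L


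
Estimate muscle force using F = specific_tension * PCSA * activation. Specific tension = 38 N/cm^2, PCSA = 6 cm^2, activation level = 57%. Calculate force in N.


F = sigma * PCSA * activation
F = 38 * 6 * 0.57
F = 130 N


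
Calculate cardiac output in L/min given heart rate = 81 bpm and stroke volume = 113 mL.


CO = HR * SV
CO = 81 * 113 / 1000
CO = 9.153 L/min


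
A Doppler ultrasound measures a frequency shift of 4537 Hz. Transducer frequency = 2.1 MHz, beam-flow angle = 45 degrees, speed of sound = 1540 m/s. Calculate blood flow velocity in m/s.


v = fd * c / (2 * f0 * cos(theta))
v = 4537 * 1540 / (2 * 2.1000e+06 * cos(45))
v = 2.353 m/s


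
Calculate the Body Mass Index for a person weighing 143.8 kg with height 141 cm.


BMI = weight / height^2
height = 141 cm = 1.41 m
BMI = 143.8 / 1.41^2
BMI = 72.33 kg/m^2


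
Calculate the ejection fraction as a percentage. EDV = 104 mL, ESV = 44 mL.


SV = EDV - ESV = 104 - 44 = 60 mL
EF = SV/EDV * 100 = 60/104 * 100
EF = 57.69%


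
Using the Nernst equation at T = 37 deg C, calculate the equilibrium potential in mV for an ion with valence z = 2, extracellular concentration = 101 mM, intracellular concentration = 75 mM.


E = (RT/(zF)) * ln(C_out/C_in)
T = 37 + 273.15 = 310.15 K
E = (8.314 * 310.15 / (2 * 96485)) * ln(101/75)
E = 3.977 mV


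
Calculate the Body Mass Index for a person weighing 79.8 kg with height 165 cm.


BMI = weight / height^2
height = 165 cm = 1.65 m
BMI = 79.8 / 1.65^2
BMI = 29.31 kg/m^2


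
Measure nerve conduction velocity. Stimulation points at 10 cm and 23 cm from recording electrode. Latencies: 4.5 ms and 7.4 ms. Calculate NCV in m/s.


Distance = (23 - 10) / 100 = 0.13 m
dt = (7.4 - 4.5) / 1000 = 0.0029 s
NCV = dist / dt = 44.83 m/s


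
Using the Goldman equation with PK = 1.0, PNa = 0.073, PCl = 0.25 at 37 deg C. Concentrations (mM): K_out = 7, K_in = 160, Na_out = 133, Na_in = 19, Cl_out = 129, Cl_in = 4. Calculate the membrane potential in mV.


Vm = (RT/F)*ln((PK*Ko + PNa*Nao + PCl*Cli)/(PK*Ki + PNa*Nai + PCl*Clo))
Numer = 17.709, Denom = 193.637
Vm = -63.92 mV


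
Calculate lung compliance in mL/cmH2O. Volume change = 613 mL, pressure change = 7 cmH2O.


C = dV / dP
C = 613 / 7
C = 87.57 mL/cmH2O


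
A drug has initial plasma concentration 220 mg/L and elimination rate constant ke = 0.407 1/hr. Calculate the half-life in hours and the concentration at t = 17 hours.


t_half = ln(2) / ke = 0.693147 / 0.407 = 1.703 hr
C(t) = C0 * exp(-ke*t) = 220 * exp(-0.407*17)
C(17) = 0.2175 mg/L


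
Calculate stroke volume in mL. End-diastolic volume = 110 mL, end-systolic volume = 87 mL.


SV = EDV - ESV
SV = 110 - 87
SV = 23 mL


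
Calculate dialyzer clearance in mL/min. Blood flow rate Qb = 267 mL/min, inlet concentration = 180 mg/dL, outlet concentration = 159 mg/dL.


K = Qb * (Cb_in - Cb_out) / Cb_in
K = 267 * (180 - 159) / 180
K = 31.15 mL/min


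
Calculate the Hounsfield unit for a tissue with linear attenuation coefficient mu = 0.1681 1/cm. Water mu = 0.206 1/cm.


HU = ((mu_tissue - mu_water) / mu_water) * 1000
HU = ((0.1681 - 0.206) / 0.206) * 1000
HU = -184


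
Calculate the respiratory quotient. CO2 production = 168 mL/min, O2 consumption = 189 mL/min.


RQ = VCO2 / VO2
RQ = 168 / 189
RQ = 0.8889


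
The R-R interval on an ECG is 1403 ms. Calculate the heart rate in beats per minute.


HR = 60 / RR_interval(s)
RR = 1403 ms = 1.403 s
HR = 60 / 1.403 = 42.77 bpm


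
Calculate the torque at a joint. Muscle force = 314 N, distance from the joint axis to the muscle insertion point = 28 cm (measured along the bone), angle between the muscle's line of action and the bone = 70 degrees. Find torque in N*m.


Torque = F * d * sin(theta)   (moment arm = d*sin(theta))
d = 28 cm = 0.28 m
Torque = 314 * 0.28 * sin(70)
Torque = 82.62 N*m


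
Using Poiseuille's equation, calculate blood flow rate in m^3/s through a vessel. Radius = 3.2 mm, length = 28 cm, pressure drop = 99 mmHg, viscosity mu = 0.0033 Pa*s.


Q = pi*r^4*dP / (8*mu*L)
r = 0.0032 m, L = 0.28 m
dP = 99 mmHg = 13198.878 Pa
Q = 5.8820e-04 m^3/s


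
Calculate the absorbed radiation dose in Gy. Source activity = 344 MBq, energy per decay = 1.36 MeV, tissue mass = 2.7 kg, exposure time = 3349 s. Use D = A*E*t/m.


A = 344 MBq = 3.4400e+08 Bq
E = 1.36 MeV = 2.17872e-13 J
D = A*E*t/m = 3.4400e+08*2.17872e-13*3349/2.7
D = 0.09296 Gy


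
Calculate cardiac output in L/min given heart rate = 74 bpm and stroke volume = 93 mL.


CO = HR * SV
CO = 74 * 93 / 1000
CO = 6.882 L/min


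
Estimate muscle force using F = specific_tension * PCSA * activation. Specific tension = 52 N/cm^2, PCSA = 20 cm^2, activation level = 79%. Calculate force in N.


F = sigma * PCSA * activation
F = 52 * 20 * 0.79
F = 821.6 N


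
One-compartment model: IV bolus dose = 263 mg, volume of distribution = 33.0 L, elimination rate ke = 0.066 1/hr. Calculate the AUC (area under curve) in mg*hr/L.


C0 = Dose/Vd = 263/33.0 = 7.9697 mg/L
AUC = C0/ke = 7.9697/0.066
AUC = 120.8 mg*hr/L


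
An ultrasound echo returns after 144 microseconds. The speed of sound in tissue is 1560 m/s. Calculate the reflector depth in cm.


depth = c * t / 2
t = 144 us = 1.4400e-04 s
depth = 1560 * 1.4400e-04 / 2
depth = 0.11232 m = 11.232 cm


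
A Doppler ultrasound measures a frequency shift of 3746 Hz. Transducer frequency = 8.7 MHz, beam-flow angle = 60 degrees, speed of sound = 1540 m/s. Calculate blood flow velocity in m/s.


v = fd * c / (2 * f0 * cos(theta))
v = 3746 * 1540 / (2 * 8.7000e+06 * cos(60))
v = 0.6631 m/s


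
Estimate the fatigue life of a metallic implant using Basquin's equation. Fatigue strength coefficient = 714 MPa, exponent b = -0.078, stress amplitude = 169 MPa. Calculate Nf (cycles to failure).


sigma_a = sigma_f' * (2Nf)^b
2Nf = (sigma_a/sigma_f')^(1/b)
2Nf = (169/714)^(1/-0.078)
2Nf = 1.054932e+08
Nf = 5.2747e+07


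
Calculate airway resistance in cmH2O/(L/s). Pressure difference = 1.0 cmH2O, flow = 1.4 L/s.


R = dP / flow
R = 1.0 / 1.4
R = 0.7143 cmH2O/(L/s)


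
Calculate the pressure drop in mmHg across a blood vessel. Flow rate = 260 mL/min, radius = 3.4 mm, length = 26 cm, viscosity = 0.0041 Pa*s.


dP = 8*mu*L*Q / (pi*r^4)
Q = 260 mL/min = 4.33333e-06 m^3/s
dP = 88.0245 Pa = 88.0245 / 133.322 mmHg = 0.6602 mmHg


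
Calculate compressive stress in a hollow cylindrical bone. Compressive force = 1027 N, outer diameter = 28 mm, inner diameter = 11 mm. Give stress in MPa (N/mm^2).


A = pi*(r_o^2 - r_i^2)
r_o = 14 mm, r_i = 5.5 mm
A = 520.719 mm^2
sigma = F/A = 1027 / 520.719
sigma = 1.972 MPa


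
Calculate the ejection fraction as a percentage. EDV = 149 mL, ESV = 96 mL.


SV = EDV - ESV = 149 - 96 = 53 mL
EF = SV/EDV * 100 = 53/149 * 100
EF = 35.57%


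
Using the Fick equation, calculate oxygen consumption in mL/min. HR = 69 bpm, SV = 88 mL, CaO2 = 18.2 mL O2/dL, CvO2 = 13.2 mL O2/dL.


CO = HR*SV = 69*88/1000 = 6.072 L/min
a-v O2 diff = 18.2 - 13.2 = 5 mL/dL
VO2 = CO * (CaO2-CvO2) * 10 dL/L
VO2 = 6.072 * 5 * 10
VO2 = 303.6 mL/min


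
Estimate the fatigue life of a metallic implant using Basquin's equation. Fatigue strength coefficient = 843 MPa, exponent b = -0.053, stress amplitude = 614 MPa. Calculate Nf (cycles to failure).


sigma_a = sigma_f' * (2Nf)^b
2Nf = (sigma_a/sigma_f')^(1/b)
2Nf = (614/843)^(1/-0.053)
2Nf = 395.67942
Nf = 197.8


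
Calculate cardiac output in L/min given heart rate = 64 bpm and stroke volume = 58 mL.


CO = HR * SV
CO = 64 * 58 / 1000
CO = 3.712 L/min


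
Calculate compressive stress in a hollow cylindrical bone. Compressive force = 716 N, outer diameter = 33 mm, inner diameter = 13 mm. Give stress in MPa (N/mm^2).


A = pi*(r_o^2 - r_i^2)
r_o = 16.5 mm, r_i = 6.5 mm
A = 722.566 mm^2
sigma = F/A = 716 / 722.566
sigma = 0.9909 MPa


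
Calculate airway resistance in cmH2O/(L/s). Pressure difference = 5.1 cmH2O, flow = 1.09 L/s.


R = dP / flow
R = 5.1 / 1.09
R = 4.679 cmH2O/(L/s)


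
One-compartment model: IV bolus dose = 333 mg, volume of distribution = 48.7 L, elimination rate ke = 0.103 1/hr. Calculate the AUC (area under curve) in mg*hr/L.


C0 = Dose/Vd = 333/48.7 = 6.83778 mg/L
AUC = C0/ke = 6.83778/0.103
AUC = 66.39 mg*hr/L


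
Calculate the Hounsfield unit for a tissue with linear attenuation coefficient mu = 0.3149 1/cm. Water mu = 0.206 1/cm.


HU = ((mu_tissue - mu_water) / mu_water) * 1000
HU = ((0.3149 - 0.206) / 0.206) * 1000
HU = 528.6


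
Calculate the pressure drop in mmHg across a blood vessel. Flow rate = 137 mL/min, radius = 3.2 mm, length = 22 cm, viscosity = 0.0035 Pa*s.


dP = 8*mu*L*Q / (pi*r^4)
Q = 137 mL/min = 2.28333e-06 m^3/s
dP = 42.6972 Pa = 42.6972 / 133.322 mmHg = 0.3203 mmHg


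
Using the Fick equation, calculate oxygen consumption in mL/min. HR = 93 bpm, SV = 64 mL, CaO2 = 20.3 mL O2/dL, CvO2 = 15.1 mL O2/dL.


CO = HR*SV = 93*64/1000 = 5.952 L/min
a-v O2 diff = 20.3 - 15.1 = 5.2 mL/dL
VO2 = CO * (CaO2-CvO2) * 10 dL/L
VO2 = 5.952 * 5.2 * 10
VO2 = 309.5 mL/min


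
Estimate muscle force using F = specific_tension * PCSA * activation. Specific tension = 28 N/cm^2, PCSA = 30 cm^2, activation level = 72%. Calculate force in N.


F = sigma * PCSA * activation
F = 28 * 30 * 0.72
F = 604.8 N


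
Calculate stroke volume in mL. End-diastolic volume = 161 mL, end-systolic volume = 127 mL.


SV = EDV - ESV
SV = 161 - 127
SV = 34 mL


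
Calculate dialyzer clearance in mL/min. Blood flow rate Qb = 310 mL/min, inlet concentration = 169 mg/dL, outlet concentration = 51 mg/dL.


K = Qb * (Cb_in - Cb_out) / Cb_in
K = 310 * (169 - 51) / 169
K = 216.4 mL/min


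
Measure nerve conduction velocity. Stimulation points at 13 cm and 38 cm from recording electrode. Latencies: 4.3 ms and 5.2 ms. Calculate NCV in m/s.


Distance = (38 - 13) / 100 = 0.25 m
dt = (5.2 - 4.3) / 1000 = 9.0000e-04 s
NCV = dist / dt = 277.8 m/s


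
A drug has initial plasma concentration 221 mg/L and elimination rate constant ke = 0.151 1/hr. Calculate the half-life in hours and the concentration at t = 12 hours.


t_half = ln(2) / ke = 0.693147 / 0.151 = 4.59 hr
C(t) = C0 * exp(-ke*t) = 221 * exp(-0.151*12)
C(12) = 36.1 mg/L


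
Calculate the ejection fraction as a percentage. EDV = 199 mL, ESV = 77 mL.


SV = EDV - ESV = 199 - 77 = 122 mL
EF = SV/EDV * 100 = 122/199 * 100
EF = 61.31%


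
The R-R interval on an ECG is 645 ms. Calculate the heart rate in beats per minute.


HR = 60 / RR_interval(s)
RR = 645 ms = 0.645 s
HR = 60 / 0.645 = 93.02 bpm


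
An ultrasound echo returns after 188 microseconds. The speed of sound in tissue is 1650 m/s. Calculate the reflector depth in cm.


depth = c * t / 2
t = 188 us = 1.8800e-04 s
depth = 1650 * 1.8800e-04 / 2
depth = 0.1551 m = 15.51 cm


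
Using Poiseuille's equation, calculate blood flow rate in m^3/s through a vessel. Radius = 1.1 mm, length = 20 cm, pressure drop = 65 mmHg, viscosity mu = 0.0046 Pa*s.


Q = pi*r^4*dP / (8*mu*L)
r = 0.0011 m, L = 0.2 m
dP = 65 mmHg = 8665.93 Pa
Q = 5.4157e-06 m^3/s


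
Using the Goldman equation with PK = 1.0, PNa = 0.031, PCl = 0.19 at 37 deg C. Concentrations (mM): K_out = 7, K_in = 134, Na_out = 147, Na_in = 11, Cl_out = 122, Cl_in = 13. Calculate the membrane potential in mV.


Vm = (RT/F)*ln((PK*Ko + PNa*Nao + PCl*Cli)/(PK*Ki + PNa*Nai + PCl*Clo))
Numer = 14.027, Denom = 157.521
Vm = -64.64 mV


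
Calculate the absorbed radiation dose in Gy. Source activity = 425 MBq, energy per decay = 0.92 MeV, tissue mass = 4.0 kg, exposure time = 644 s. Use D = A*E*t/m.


A = 425 MBq = 4.2500e+08 Bq
E = 0.92 MeV = 1.47384e-13 J
D = A*E*t/m = 4.2500e+08*1.47384e-13*644/4.0
D = 0.01008 Gy


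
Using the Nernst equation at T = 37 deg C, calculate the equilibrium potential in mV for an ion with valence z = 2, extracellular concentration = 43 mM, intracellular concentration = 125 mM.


E = (RT/(zF)) * ln(C_out/C_in)
T = 37 + 273.15 = 310.15 K
E = (8.314 * 310.15 / (2 * 96485)) * ln(43/125)
E = -14.26 mV


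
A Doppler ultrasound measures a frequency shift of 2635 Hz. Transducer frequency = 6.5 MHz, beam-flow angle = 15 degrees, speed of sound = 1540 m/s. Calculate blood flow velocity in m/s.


v = fd * c / (2 * f0 * cos(theta))
v = 2635 * 1540 / (2 * 6.5000e+06 * cos(15))
v = 0.3232 m/s


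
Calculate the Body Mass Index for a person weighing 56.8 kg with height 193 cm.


BMI = weight / height^2
height = 193 cm = 1.93 m
BMI = 56.8 / 1.93^2
BMI = 15.25 kg/m^2


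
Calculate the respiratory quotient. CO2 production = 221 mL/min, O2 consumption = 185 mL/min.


RQ = VCO2 / VO2
RQ = 221 / 185
RQ = 1.195


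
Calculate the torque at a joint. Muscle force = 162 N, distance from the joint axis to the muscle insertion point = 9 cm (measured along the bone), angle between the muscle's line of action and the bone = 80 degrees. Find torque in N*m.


Torque = F * d * sin(theta)   (moment arm = d*sin(theta))
d = 9 cm = 0.09 m
Torque = 162 * 0.09 * sin(80)
Torque = 14.36 N*m


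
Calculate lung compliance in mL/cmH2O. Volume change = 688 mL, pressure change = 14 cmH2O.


C = dV / dP
C = 688 / 14
C = 49.14 mL/cmH2O


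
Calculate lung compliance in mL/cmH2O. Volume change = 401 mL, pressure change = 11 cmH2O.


C = dV / dP
C = 401 / 11
C = 36.45 mL/cmH2O


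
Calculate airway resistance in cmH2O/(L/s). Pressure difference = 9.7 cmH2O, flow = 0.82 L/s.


R = dP / flow
R = 9.7 / 0.82
R = 11.83 cmH2O/(L/s)


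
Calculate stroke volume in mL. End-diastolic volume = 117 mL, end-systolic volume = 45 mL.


SV = EDV - ESV
SV = 117 - 45
SV = 72 mL


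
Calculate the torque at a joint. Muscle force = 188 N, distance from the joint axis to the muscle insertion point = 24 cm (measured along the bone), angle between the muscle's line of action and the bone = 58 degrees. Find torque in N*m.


Torque = F * d * sin(theta)   (moment arm = d*sin(theta))
d = 24 cm = 0.24 m
Torque = 188 * 0.24 * sin(58)
Torque = 38.26 N*m


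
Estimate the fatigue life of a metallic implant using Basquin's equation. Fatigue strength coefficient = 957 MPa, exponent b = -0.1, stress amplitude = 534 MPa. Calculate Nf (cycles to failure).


sigma_a = sigma_f' * (2Nf)^b
2Nf = (sigma_a/sigma_f')^(1/b)
2Nf = (534/957)^(1/-0.1)
2Nf = 341.74865
Nf = 170.9


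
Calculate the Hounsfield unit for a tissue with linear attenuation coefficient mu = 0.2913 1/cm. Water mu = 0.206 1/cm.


HU = ((mu_tissue - mu_water) / mu_water) * 1000
HU = ((0.2913 - 0.206) / 0.206) * 1000
HU = 414.1
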